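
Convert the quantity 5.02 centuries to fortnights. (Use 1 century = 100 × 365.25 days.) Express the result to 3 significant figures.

13100 fortnights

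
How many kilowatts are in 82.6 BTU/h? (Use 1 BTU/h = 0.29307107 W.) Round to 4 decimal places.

1 BTU/h = 0.000293071 kW.
82.6 × 0.000293071 ≈ 0.0242 kW.

0.0242 kilowatts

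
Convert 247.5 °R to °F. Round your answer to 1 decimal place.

°R = °F + 459.67.
Applying the formula gives -212.2 °F.

-212.2 degrees Fahrenheit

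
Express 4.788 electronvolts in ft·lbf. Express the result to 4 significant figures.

5.658 × 10^-19 foot-pounds

1 electronvolt = 1.18170 × 10^-19 foot-pounds.
Then 4.788 × 1.18170 × 10^-19 ≈ 5.658 × 10^-19 ft·lbf.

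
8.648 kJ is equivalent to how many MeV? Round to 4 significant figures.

5.398 × 10^16 MeV

1 kilojoule = 6.24151 × 10^15 MeV.
Then 8.648 × 6.24151 × 10^15 ≈ 5.398 × 10^16 MeV.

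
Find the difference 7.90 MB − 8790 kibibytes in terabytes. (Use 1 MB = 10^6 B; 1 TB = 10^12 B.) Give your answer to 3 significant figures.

7.90 MB = 7.90000e-6 TB and 8790 KiB = 9.00096e-6 TB.
7.90000e-6 − 9.00096e-6 ≈ -1.10e-6 TB.

-1.10e-6 terabytes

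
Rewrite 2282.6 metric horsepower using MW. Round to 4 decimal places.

1.6788 MW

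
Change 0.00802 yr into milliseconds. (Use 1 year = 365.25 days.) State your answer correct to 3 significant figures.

2.53e+8 milliseconds

1 year = 3.15576e+10 ms.
Thus 0.00802 × 3.15576e+10 ≈ 2.53e+8 ms.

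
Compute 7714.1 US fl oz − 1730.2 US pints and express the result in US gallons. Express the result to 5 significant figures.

-156.01 US gal

7714.1 US fl oz = 60.2664 US gal and 1730.2 US pt = 216.275 US gal.
60.2664 − 216.275 ≈ -156.01 US gal.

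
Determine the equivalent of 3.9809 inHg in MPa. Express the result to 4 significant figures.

0.01348 megapascals

1 inch of mercury = 0.00338639 megapascals.
So 3.9809 × 0.00338639 ≈ 0.01348 MPa.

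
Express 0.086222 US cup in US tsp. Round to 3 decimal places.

1 US cup = 48.0000 US teaspoons.
Then 0.086222 × 48.0000 ≈ 4.139 US tsp.

4.139 US teaspoons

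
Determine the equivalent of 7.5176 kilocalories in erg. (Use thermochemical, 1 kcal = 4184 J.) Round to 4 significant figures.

1 kcal = 4.18400e+10 erg.
Then 7.5176 × 4.18400e+10 ≈ 3.145e+11 erg.

3.145e+11 ergs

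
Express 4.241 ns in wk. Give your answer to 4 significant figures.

1 ns = 1.65344 × 10^-15 wk.
So 4.241 × 1.65344 × 10^-15 ≈ 7.012 × 10^-15 wk.

7.012 × 10^-15 wk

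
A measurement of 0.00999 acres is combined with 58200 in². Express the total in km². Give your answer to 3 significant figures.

0.00999 acre = 4.04281 × 10^-5 km² and 58200 in² = 3.75483 × 10^-5 km².
4.04281 × 10^-5 + 3.75483 × 10^-5 ≈ 7.80 × 10^-5 km².

7.80 × 10^-5 square kilometers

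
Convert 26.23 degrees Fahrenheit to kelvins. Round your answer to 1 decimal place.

K = (°F + 459.67) × 5/9.
Applying the formula gives 269.9 K.

269.9 kelvins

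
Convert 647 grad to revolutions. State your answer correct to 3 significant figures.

1 gradian = 0.00250000 rev.
So 647 × 0.00250000 ≈ 1.62 rev.

1.62 revolutions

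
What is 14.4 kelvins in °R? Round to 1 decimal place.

25.9 °R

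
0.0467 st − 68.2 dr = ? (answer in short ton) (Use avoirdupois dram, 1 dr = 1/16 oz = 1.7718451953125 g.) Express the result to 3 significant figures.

0.000194 short tons

0.0467 st = 0.000326900 short ton and 68.2 dr = 0.000133203 short ton.
0.000326900 − 0.000133203 ≈ 0.000194 short ton.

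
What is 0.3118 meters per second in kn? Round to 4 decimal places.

0.6061 knots

1 m/s = 1.94384 kn.
Thus 0.3118 × 1.94384 ≈ 0.6061 kn.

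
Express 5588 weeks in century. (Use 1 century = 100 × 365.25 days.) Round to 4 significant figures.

1 wk = 0.000191650 centuries.
Then 5588 × 0.000191650 ≈ 1.071 century.

1.071 century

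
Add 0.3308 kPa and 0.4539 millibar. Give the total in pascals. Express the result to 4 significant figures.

0.3308 kPa = 330.800 Pa and 0.4539 mbar = 45.3900 Pa.
330.800 + 45.3900 ≈ 376.2 Pa.

376.2 pascals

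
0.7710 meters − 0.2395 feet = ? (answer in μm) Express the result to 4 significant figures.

698000 μm

0.7710 m = 771000 μm and 0.2395 ft = 72999.6 μm.
771000 − 72999.6 ≈ 698000 μm.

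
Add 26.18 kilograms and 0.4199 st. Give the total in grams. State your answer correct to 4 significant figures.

28850 grams

26.18 kg = 26180.0 g and 0.4199 st = 2666.49 g.
26180.0 + 2666.49 ≈ 28850 g.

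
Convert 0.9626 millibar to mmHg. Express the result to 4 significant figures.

0.7220 mmHg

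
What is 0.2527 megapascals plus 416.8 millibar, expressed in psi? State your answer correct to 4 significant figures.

42.70 psi

0.2527 MPa = 36.6510 psi and 416.8 mbar = 6.04517 psi.
36.6510 + 6.04517 ≈ 42.70 psi.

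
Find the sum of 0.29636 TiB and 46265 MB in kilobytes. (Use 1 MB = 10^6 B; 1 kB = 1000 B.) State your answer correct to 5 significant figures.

0.29636 TiB = 3.25851 × 10^8 kB and 46265 MB = 4.62650 × 10^7 kB.
3.25851 × 10^8 + 4.62650 × 10^7 ≈ 3.7212 × 10^8 kB.

3.7212 × 10^8 kilobytes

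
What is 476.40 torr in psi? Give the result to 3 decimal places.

9.212 psi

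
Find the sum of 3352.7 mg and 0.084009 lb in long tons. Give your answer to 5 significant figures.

3352.7 mg = 3.29975e-6 long ton and 0.084009 lb = 3.75040e-5 long ton.
3.29975e-6 + 3.75040e-5 ≈ 4.0804e-5 long ton.

4.0804e-5 long tons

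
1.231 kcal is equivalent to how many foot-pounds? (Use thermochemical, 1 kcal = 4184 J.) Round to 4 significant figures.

1 kcal = 3085.96 ft·lbf.
Then 1.231 × 3085.96 ≈ 3799 ft·lbf.

3799 ft·lbf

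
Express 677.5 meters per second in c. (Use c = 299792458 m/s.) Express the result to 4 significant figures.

2.260 × 10^-6 c

1 meter per second = 3.33564 × 10^-9 times the speed of light.
677.5 × 3.33564 × 10^-9 ≈ 2.260 × 10^-6 c.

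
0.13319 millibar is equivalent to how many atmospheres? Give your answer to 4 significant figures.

0.0001314 atm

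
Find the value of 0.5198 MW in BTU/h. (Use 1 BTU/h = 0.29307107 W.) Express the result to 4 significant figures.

1 MW = 3.41214e+6 BTU per hour.
Thus 0.5198 × 3.41214e+6 ≈ 1.774e+6 BTU/h.

1.774e+6 BTU per hour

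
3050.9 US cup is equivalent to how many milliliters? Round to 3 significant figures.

722000 mL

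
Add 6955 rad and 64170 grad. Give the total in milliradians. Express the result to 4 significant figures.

7.963e+6 milliradians

6955 rad = 6.95500e+6 mrad and 64170 grad = 1.00798e+6 mrad.
6.95500e+6 + 1.00798e+6 ≈ 7.963e+6 mrad.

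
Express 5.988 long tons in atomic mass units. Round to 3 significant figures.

3.66e+30 u

1 long ton = 6.11878e+29 atomic mass units.
Then 5.988 × 6.11878e+29 ≈ 3.66e+30 u.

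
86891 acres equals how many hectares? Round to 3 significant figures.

1 acre = 0.404686 ha.
Thus 86891 × 0.404686 ≈ 35200 ha.

35200 hectares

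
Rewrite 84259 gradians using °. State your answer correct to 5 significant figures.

75833 °

1 grad = 0.900000 °.
Then 84259 × 0.900000 ≈ 75833 °.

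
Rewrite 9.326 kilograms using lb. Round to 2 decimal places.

20.56 lb

1 kg = 2.20462 pounds.
Thus 9.326 × 2.20462 ≈ 20.56 lb.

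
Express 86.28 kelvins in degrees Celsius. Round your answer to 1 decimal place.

-186.9 degrees Celsius

K = °C + 273.15.
Applying the formula gives -186.9 °C.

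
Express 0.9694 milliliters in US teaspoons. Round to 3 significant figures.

0.197 US tsp

1 milliliter = 0.202884 US teaspoons.
0.9694 × 0.202884 ≈ 0.197 US tsp.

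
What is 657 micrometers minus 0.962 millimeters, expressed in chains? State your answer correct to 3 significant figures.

657 μm = 3.26593 × 10^-5 chain and 0.962 mm = 4.78207 × 10^-5 chain.
3.26593 × 10^-5 − 4.78207 × 10^-5 ≈ -1.52 × 10^-5 chain.

-1.52 × 10^-5 chains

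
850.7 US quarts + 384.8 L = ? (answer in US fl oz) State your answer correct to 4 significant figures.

40230 US fl oz

850.7 US qt = 27222.4 US fl oz and 384.8 L = 13011.6 US fl oz.
27222.4 + 13011.6 ≈ 40230 US fl oz.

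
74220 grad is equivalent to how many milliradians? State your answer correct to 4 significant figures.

1.166e+6 mrad

1 grad = 15.7080 mrad.
Thus 74220 × 15.7080 ≈ 1.166e+6 mrad.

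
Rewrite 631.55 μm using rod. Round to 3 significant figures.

0.000126 rods

1 μm = 1.98839 × 10^-7 rod.
631.55 × 1.98839 × 10^-7 ≈ 0.000126 rod.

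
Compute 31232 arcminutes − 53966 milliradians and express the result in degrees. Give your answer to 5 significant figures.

31232 arcmin = 520.533 ° and 53966 mrad = 3092.02 °.
520.533 − 3092.02 ≈ -2571.5 °.

-2571.5 degrees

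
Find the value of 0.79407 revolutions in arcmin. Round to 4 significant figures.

17150 arcminutes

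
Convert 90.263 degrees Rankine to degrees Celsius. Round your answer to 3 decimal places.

-223.004 °C

°R = (°C + 273.15) × 9/5.
Applying the formula gives -223.004 °C.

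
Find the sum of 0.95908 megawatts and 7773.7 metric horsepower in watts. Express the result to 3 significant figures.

0.95908 MW = 959080 W and 7773.7 PS = 5.71755e+6 W.
959080 + 5.71755e+6 ≈ 6.68e+6 W.

6.68e+6 watts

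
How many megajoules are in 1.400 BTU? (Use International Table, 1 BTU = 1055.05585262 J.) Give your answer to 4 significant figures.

0.001477 megajoules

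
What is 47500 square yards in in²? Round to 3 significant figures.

6.16e+7 in²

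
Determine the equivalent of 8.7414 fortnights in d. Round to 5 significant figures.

122.38 days

1 fortnight = 14.0000 d.
Thus 8.7414 × 14.0000 ≈ 122.38 d.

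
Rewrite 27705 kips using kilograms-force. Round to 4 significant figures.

1 kip = 453.592 kgf.
Thus 27705 × 453.592 ≈ 1.257e+7 kgf.

1.257e+7 kilograms-force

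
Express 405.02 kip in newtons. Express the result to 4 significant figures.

1 kip = 4448.22 N.
Then 405.02 × 4448.22 ≈ 1.802e+6 N.

1.802e+6 newtons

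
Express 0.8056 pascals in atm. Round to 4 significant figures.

1 Pa = 9.86923e-6 atmospheres.
So 0.8056 × 9.86923e-6 ≈ 7.951e-6 atm.

7.951e-6 atm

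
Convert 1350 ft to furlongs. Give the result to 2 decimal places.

2.05 furlongs

1 ft = 0.00151515 furlong.
So 1350 × 0.00151515 ≈ 2.05 furlong.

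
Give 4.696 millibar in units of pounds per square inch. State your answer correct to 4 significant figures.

1 millibar = 0.0145038 psi.
4.696 × 0.0145038 ≈ 0.06811 psi.

0.06811 psi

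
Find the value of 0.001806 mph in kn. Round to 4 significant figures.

1 mile per hour = 0.868976 kn.
Thus 0.001806 × 0.868976 ≈ 0.001569 kn.

0.001569 kn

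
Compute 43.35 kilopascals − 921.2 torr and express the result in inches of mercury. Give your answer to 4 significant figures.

-23.47 inches of mercury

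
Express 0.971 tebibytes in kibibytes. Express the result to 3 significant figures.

1.04 × 10^9 KiB

1 TiB = 1.07374 × 10^9 KiB.
Then 0.971 × 1.07374 × 10^9 ≈ 1.04 × 10^9 KiB.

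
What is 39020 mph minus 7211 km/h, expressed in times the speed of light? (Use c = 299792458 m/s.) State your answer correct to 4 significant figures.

5.150e-5 times the speed of light

39020 mph = 5.81853e-5 c and 7211 km/h = 6.68147e-6 c.
5.81853e-5 − 6.68147e-6 ≈ 5.150e-5 c.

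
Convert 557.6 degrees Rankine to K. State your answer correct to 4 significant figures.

309.8 K

°R = K × 9/5.
Applying the formula gives 309.8 K.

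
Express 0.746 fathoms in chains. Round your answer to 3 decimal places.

0.068 chain

1 fathom = 0.0909091 chain.
0.746 × 0.0909091 ≈ 0.068 chain.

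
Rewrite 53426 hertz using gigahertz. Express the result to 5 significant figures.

1 hertz = 1.00000e-9 GHz.
53426 × 1.00000e-9 ≈ 5.3426e-5 GHz.

5.3426e-5 GHz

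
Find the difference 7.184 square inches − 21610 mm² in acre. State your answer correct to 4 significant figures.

-4.195 × 10^-6 acres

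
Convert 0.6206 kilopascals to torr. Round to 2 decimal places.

4.65 torr

1 kilopascal = 7.50062 torr.
Thus 0.6206 × 7.50062 ≈ 4.65 torr.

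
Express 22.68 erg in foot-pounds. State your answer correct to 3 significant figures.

1.67e-6 ft·lbf

1 erg = 7.37562e-8 ft·lbf.
Thus 22.68 × 7.37562e-8 ≈ 1.67e-6 ft·lbf.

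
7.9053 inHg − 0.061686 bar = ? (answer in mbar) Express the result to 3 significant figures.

206 mbar

7.9053 inHg = 267.704 mbar and 0.061686 bar = 61.6860 mbar.
267.704 − 61.6860 ≈ 206 mbar.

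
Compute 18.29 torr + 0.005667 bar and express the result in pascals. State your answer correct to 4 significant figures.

3005 pascals

18.29 torr = 2438.47 Pa and 0.005667 bar = 566.700 Pa.
2438.47 + 566.700 ≈ 3005 Pa.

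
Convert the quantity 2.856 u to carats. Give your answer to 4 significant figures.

2.371e-23 carats

1 u = 8.30270e-24 ct.
So 2.856 × 8.30270e-24 ≈ 2.371e-23 ct.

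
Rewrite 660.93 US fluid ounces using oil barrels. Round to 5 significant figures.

0.12294 bbl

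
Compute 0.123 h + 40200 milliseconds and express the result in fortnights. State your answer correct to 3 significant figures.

0.000399 fortnight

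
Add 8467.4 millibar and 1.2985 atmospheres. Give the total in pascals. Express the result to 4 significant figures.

978300 Pa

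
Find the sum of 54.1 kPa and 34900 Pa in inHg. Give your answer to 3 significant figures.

54.1 kPa = 15.9757 inHg and 34900 Pa = 10.3060 inHg.
15.9757 + 10.3060 ≈ 26.3 inHg.

26.3 inches of mercury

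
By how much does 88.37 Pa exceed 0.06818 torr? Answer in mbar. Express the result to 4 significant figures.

0.7928 mbar

88.37 Pa = 0.883700 mbar and 0.06818 torr = 0.0908992 mbar.
0.883700 − 0.0908992 ≈ 0.7928 mbar.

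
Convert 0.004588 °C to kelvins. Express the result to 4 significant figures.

273.2 kelvins

K = °C + 273.15.
Applying the formula gives 273.2 K.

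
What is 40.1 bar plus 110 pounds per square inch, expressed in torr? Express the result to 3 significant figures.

35800 torr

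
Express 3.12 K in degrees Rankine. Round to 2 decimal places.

5.62 degrees Rankine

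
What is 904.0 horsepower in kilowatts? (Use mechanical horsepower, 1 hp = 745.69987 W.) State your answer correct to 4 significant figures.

1 horsepower = 0.745700 kW.
Thus 904.0 × 0.745700 ≈ 674.1 kW.

674.1 kW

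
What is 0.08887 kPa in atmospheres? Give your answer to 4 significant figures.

1 kilopascal = 0.00986923 atm.
So 0.08887 × 0.00986923 ≈ 0.0008771 atm.

0.0008771 atmospheres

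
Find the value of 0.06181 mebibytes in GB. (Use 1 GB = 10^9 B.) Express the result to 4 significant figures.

6.481e-5 gigabytes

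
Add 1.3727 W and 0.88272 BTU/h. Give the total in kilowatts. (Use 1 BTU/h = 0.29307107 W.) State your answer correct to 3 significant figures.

0.00163 kW

1.3727 W = 0.00137270 kW and 0.88272 BTU/h = 0.000258700 kW.
0.00137270 + 0.000258700 ≈ 0.00163 kW.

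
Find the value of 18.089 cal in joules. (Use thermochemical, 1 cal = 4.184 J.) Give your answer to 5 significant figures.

75.684 J

1 calorie = 4.18400 J.
Then 18.089 × 4.18400 ≈ 75.684 J.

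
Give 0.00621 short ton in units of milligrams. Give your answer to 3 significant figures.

1 short ton = 9.07185 × 10^8 milligrams.
Then 0.00621 × 9.07185 × 10^8 ≈ 5.63 × 10^6 mg.

5.63 × 10^6 mg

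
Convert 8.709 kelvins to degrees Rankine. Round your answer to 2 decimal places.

°R = K × 9/5.
Applying the formula gives 15.68 °R.

15.68 °R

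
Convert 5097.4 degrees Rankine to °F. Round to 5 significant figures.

4637.7 degrees Fahrenheit

°R = °F + 459.67.
Applying the formula gives 4637.7 °F.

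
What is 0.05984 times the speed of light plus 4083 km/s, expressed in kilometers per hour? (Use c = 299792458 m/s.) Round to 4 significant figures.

7.928e+7 km/h

0.05984 c = 6.45825e+7 km/h and 4083 km/s = 1.46988e+7 km/h.
6.45825e+7 + 1.46988e+7 ≈ 7.928e+7 km/h.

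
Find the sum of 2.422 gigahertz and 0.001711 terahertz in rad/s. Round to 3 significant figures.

2.60e+10 rad/s

2.422 GHz = 1.52179e+10 rad/s and 0.001711 THz = 1.07505e+10 rad/s.
1.52179e+10 + 1.07505e+10 ≈ 2.60e+10 rad/s.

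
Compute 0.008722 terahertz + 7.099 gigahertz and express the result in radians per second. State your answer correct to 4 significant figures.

0.008722 THz = 5.48019 × 10^10 rad/s and 7.099 GHz = 4.46043 × 10^10 rad/s.
5.48019 × 10^10 + 4.46043 × 10^10 ≈ 9.941 × 10^10 rad/s.

9.941 × 10^10 radians per second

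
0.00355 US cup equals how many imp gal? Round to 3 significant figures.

0.000185 imp gal

1 US cup = 0.0520421 imp gal.
Then 0.00355 × 0.0520421 ≈ 0.000185 imp gal.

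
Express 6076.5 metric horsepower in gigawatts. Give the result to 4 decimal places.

0.0045 GW

1 metric horsepower = 7.35499 × 10^-7 gigawatts.
Then 6076.5 × 7.35499 × 10^-7 ≈ 0.0045 GW.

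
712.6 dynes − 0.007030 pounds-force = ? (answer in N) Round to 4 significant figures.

712.6 dyn = 0.0071260000 N and 0.007030 lbf = 0.031270998 N.
0.0071260000 − 0.031270998 ≈ -0.02414 N.

-0.02414 newtons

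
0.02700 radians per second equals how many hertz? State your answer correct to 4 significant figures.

0.004297 Hz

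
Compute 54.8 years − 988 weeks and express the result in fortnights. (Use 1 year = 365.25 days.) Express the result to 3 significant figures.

54.8 yr = 1429.69 fortnight and 988 wk = 494.000 fortnight.
1429.69 − 494.000 ≈ 936 fortnight.

936 fortnights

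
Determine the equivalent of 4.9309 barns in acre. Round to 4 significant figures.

1.218 × 10^-31 acre

1 barn = 2.47105 × 10^-32 acres.
So 4.9309 × 2.47105 × 10^-32 ≈ 1.218 × 10^-31 acre.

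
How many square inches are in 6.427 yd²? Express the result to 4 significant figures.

8329 in²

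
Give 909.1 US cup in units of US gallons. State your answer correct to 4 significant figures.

1 US cup = 0.0625000 US gal.
So 909.1 × 0.0625000 ≈ 56.82 US gal.

56.82 US gal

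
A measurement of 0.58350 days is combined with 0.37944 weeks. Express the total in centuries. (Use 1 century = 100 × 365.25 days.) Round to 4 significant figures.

8.869 × 10^-5 century

0.58350 d = 1.59754 × 10^-5 century and 0.37944 wk = 7.27195 × 10^-5 century.
1.59754 × 10^-5 + 7.27195 × 10^-5 ≈ 8.869 × 10^-5 century.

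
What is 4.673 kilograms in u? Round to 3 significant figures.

2.81 × 10^27 u

1 kilogram = 6.02214 × 10^26 u.
So 4.673 × 6.02214 × 10^26 ≈ 2.81 × 10^27 u.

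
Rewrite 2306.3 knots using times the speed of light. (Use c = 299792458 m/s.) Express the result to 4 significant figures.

3.958e-6 c

1 knot = 1.71600e-9 times the speed of light.
So 2306.3 × 1.71600e-9 ≈ 3.958e-6 c.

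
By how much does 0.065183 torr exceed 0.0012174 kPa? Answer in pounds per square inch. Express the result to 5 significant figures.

0.0010839 psi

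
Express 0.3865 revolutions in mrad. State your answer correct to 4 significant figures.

2428 milliradians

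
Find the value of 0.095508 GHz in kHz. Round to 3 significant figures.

1 GHz = 1.00000 × 10^6 kHz.
So 0.095508 × 1.00000 × 10^6 ≈ 95500 kHz.

95500 kilohertz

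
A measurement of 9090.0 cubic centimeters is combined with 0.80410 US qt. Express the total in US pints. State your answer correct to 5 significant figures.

20.819 US pt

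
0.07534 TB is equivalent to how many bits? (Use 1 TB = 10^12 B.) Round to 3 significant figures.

6.03 × 10^11 bits

1 terabyte = 8.00000 × 10^12 bit.
0.07534 × 8.00000 × 10^12 ≈ 6.03 × 10^11 bit.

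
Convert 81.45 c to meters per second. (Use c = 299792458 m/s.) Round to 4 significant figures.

2.442 × 10^10 meters per second

1 c = 2.99792 × 10^8 meters per second.
So 81.45 × 2.99792 × 10^8 ≈ 2.442 × 10^10 m/s.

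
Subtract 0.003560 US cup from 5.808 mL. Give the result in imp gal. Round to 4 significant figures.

5.808 mL = 0.00127758 imp gal and 0.003560 US cup = 0.000185270 imp gal.
0.00127758 − 0.000185270 ≈ 0.001092 imp gal.

0.001092 imp gal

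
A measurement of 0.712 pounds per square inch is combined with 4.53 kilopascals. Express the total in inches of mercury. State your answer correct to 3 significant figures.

2.79 inHg

0.712 psi = 1.44965 inHg and 4.53 kPa = 1.33771 inHg.
1.44965 + 1.33771 ≈ 2.79 inHg.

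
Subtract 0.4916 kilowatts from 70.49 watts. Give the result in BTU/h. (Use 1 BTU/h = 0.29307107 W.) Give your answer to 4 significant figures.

-1437 BTU per hour

70.49 W = 240.522 BTU/h and 0.4916 kW = 1677.41 BTU/h.
240.522 − 1677.41 ≈ -1437 BTU/h.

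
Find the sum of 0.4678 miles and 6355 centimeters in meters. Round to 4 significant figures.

816.4 m

0.4678 mi = 752.851 m and 6355 cm = 63.5500 m.
752.851 + 63.5500 ≈ 816.4 m.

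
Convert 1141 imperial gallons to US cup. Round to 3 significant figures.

1 imp gal = 19.2152 US cup.
Then 1141 × 19.2152 ≈ 21900 US cup.

21900 US cup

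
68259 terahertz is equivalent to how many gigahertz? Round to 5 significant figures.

6.8259 × 10^7 gigahertz

1 THz = 1000.00 gigahertz.
68259 × 1000.00 ≈ 6.8259 × 10^7 GHz.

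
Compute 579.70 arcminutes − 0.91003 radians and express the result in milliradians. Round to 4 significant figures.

579.70 arcmin = 168.628 mrad and 0.91003 rad = 910.030 mrad.
168.628 − 910.030 ≈ -741.4 mrad.

-741.4 mrad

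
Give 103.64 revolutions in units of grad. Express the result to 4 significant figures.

1 revolution = 400.000 grad.
Thus 103.64 × 400.000 ≈ 41460 grad.

41460 gradians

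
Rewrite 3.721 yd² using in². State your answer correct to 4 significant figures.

4822 in²

1 square yard = 1296.00 square inches.
Thus 3.721 × 1296.00 ≈ 4822 in².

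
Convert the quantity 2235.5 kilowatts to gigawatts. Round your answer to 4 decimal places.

0.0022 GW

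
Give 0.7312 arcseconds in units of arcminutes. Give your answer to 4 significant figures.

0.01219 arcmin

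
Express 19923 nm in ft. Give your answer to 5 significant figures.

6.5364e-5 feet

1 nm = 3.28084e-9 ft.
19923 × 3.28084e-9 ≈ 6.5364e-5 ft.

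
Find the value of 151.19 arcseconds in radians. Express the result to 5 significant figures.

0.00073299 radians

1 arcsec = 4.84814 × 10^-6 radians.
Thus 151.19 × 4.84814 × 10^-6 ≈ 0.00073299 rad.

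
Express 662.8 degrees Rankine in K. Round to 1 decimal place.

368.2 kelvins

°R = K × 9/5.
Applying the formula gives 368.2 K.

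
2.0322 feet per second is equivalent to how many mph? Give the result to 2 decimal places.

1 foot per second = 0.681818 mph.
Thus 2.0322 × 0.681818 ≈ 1.39 mph.

1.39 mph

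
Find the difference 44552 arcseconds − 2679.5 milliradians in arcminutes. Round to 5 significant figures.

-8468.9 arcmin

44552 arcsec = 742.533 arcmin and 2679.5 mrad = 9211.44 arcmin.
742.533 − 9211.44 ≈ -8468.9 arcmin.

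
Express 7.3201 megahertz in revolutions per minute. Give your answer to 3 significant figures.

4.39e+8 rpm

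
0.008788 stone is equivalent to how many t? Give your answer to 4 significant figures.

5.581e-5 metric tons

1 st = 0.00635029 t.
Thus 0.008788 × 0.00635029 ≈ 5.581e-5 t.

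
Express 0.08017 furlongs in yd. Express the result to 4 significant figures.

1 furlong = 220.000 yd.
So 0.08017 × 220.000 ≈ 17.64 yd.

17.64 yd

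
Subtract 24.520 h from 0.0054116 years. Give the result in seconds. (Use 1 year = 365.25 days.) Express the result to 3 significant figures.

0.0054116 yr = 170777 s and 24.520 h = 88272.0 s.
170777 − 88272.0 ≈ 82500 s.

82500 seconds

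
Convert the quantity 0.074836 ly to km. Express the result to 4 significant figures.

7.080e+11 km

1 light-year = 9.46073e+12 km.
Then 0.074836 × 9.46073e+12 ≈ 7.080e+11 km.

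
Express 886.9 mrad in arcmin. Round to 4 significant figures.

1 milliradian = 3.43775 arcmin.
886.9 × 3.43775 ≈ 3049 arcmin.

3049 arcminutes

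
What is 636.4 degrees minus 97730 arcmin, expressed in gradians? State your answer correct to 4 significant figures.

636.4 ° = 707.111 grad and 97730 arcmin = 1809.81 grad.
707.111 − 1809.81 ≈ -1103 grad.

-1103 grad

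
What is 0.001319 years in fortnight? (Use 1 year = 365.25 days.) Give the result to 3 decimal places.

0.034 fortnight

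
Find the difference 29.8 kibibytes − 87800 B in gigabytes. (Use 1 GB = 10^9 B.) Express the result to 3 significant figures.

-5.73e-5 gigabytes

29.8 KiB = 3.05152e-5 GB and 87800 B = 8.78000e-5 GB.
3.05152e-5 − 8.78000e-5 ≈ -5.73e-5 GB.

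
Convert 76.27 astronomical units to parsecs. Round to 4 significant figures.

1 astronomical unit = 4.84814e-6 parsecs.
76.27 × 4.84814e-6 ≈ 0.0003698 pc.

0.0003698 parsecs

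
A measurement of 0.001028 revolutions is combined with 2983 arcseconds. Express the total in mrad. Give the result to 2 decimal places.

0.001028 rev = 6.45911 mrad and 2983 arcsec = 14.4620 mrad.
6.45911 + 14.4620 ≈ 20.92 mrad.

20.92 mrad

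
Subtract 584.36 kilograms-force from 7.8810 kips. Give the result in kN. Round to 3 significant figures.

29.3 kN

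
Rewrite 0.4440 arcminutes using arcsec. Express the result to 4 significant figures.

1 arcmin = 60.0000 arcsec.
0.4440 × 60.0000 ≈ 26.64 arcsec.

26.64 arcsec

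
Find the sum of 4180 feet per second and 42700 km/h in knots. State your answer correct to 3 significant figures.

25500 kn

4180 ft/s = 2476.58 kn and 42700 km/h = 23056.2 kn.
2476.58 + 23056.2 ≈ 25500 kn.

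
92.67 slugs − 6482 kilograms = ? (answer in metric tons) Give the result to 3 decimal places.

-5.130 t

92.67 slug = 1.35242 t and 6482 kg = 6.48200 t.
1.35242 − 6.48200 ≈ -5.130 t.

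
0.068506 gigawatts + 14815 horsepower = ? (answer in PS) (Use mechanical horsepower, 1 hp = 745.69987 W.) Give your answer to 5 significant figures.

108160 PS

0.068506 GW = 93142.2 PS and 14815 hp = 15020.5 PS.
93142.2 + 15020.5 ≈ 108160 PS.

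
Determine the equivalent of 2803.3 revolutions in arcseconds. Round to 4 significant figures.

3.633e+9 arcsec

1 revolution = 1.29600e+6 arcsec.
2803.3 × 1.29600e+6 ≈ 3.633e+9 arcsec.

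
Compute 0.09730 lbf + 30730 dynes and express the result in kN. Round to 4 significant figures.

0.0007401 kilonewtons

0.09730 lbf = 0.000432812 kN and 30730 dyn = 0.000307300 kN.
0.000432812 + 0.000307300 ≈ 0.0007401 kN.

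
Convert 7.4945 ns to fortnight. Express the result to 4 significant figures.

6.196 × 10^-15 fortnights

1 ns = 8.26720 × 10^-16 fortnight.
7.4945 × 8.26720 × 10^-16 ≈ 6.196 × 10^-15 fortnight.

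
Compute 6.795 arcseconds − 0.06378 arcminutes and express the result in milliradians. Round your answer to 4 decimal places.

0.0144 milliradians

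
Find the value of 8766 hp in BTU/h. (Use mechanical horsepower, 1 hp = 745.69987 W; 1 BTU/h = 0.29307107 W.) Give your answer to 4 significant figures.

2.230e+7 BTU per hour

1 hp = 2544.43 BTU/h.
So 8766 × 2544.43 ≈ 2.230e+7 BTU/h.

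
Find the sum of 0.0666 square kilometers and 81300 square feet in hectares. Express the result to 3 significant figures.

0.0666 km² = 6.66000 ha and 81300 ft² = 0.755302 ha.
6.66000 + 0.755302 ≈ 7.42 ha.

7.42 ha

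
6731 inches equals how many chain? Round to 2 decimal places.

8.50 chains

1 in = 0.00126263 chain.
So 6731 × 0.00126263 ≈ 8.50 chain.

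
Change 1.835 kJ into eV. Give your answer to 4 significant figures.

1.145 × 10^22 electronvolts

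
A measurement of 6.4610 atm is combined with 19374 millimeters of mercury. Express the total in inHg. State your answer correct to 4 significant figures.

956.1 inches of mercury

6.4610 atm = 193.321 inHg and 19374 mmHg = 762.756 inHg.
193.321 + 762.756 ≈ 956.1 inHg.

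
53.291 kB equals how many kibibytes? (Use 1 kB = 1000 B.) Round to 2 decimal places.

52.04 kibibytes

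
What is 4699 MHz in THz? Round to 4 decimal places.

0.0047 THz

1 megahertz = 1.00000e-6 terahertz.
4699 × 1.00000e-6 ≈ 0.0047 THz.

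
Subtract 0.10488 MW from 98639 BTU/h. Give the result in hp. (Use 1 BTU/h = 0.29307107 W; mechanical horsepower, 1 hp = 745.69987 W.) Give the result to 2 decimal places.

98639 BTU/h = 38.7666 hp and 0.10488 MW = 140.646 hp.
38.7666 − 140.646 ≈ -101.88 hp.

-101.88 horsepower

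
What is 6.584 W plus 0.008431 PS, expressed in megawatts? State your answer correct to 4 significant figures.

1.278 × 10^-5 MW

6.584 W = 6.58400 × 10^-6 MW and 0.008431 PS = 6.20099 × 10^-6 MW.
6.58400 × 10^-6 + 6.20099 × 10^-6 ≈ 1.278 × 10^-5 MW.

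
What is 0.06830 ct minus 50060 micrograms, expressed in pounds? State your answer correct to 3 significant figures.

-8.02e-5 lb

0.06830 ct = 3.01151e-5 lb and 50060 μg = 0.000110363 lb.
3.01151e-5 − 0.000110363 ≈ -8.02e-5 lb.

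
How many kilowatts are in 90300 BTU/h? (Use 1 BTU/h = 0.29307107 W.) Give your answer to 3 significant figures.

1 BTU per hour = 0.000293071 kW.
Thus 90300 × 0.000293071 ≈ 26.5 kW.

26.5 kilowatts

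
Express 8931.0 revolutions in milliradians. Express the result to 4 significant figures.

5.612e+7 mrad

1 rev = 6283.19 mrad.
Thus 8931.0 × 6283.19 ≈ 5.612e+7 mrad.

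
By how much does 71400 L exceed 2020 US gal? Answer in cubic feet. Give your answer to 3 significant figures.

71400 L = 2521.47 ft³ and 2020 US gal = 270.035 ft³.
2521.47 − 270.035 ≈ 2250 ft³.

2250 ft³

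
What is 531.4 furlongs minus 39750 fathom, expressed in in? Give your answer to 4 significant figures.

1.347e+6 in

531.4 furlong = 4.20869e+6 in and 39750 fathom = 2.86200e+6 in.
4.20869e+6 − 2.86200e+6 ≈ 1.347e+6 in.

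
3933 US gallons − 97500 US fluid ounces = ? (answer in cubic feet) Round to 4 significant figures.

3933 US gal = 525.766 ft³ and 97500 US fl oz = 101.827 ft³.
525.766 − 101.827 ≈ 423.9 ft³.

423.9 cubic feet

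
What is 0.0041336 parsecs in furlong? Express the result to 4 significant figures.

1 pc = 1.53388e+14 furlong.
0.0041336 × 1.53388e+14 ≈ 6.340e+11 furlong.

6.340e+11 furlongs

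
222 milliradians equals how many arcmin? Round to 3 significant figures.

763 arcmin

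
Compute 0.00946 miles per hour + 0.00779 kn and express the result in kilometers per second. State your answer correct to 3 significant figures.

0.00946 mph = 4.22900 × 10^-6 km/s and 0.00779 kn = 4.00752 × 10^-6 km/s.
4.22900 × 10^-6 + 4.00752 × 10^-6 ≈ 8.24 × 10^-6 km/s.

8.24 × 10^-6 kilometers per second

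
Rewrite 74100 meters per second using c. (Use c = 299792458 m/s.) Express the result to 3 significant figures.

0.000247 c

1 m/s = 3.33564e-9 times the speed of light.
Thus 74100 × 3.33564e-9 ≈ 0.000247 c.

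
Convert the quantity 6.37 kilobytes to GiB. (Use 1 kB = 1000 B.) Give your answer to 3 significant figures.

5.93 × 10^-6 GiB

1 kB = 9.31323 × 10^-7 GiB.
Thus 6.37 × 9.31323 × 10^-7 ≈ 5.93 × 10^-6 GiB.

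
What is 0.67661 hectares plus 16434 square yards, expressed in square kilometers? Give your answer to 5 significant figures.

0.67661 ha = 0.00676610 km² and 16434 yd² = 0.0137409 km².
0.00676610 + 0.0137409 ≈ 0.020507 km².

0.020507 km²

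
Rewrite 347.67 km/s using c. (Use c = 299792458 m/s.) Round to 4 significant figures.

0.001160 c

1 kilometer per second = 3.33564 × 10^-6 times the speed of light.
347.67 × 3.33564 × 10^-6 ≈ 0.001160 c.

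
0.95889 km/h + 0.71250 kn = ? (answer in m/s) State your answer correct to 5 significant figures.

0.63290 m/s

0.95889 km/h = 0.266358 m/s and 0.71250 kn = 0.366542 m/s.
0.266358 + 0.366542 ≈ 0.63290 m/s.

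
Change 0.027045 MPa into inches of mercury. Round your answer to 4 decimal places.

7.9864 inches of mercury

1 megapascal = 295.300 inHg.
Then 0.027045 × 295.300 ≈ 7.9864 inHg.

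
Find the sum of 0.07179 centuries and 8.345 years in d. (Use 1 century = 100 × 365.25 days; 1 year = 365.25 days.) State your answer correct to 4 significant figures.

5670 days

0.07179 century = 2622.13 d and 8.345 yr = 3048.01 d.
2622.13 + 3048.01 ≈ 5670 d.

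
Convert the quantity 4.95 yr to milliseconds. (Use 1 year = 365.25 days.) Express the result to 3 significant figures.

1 yr = 3.15576e+10 ms.
Thus 4.95 × 3.15576e+10 ≈ 1.56e+11 ms.

1.56e+11 ms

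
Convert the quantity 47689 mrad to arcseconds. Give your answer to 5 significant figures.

9.8366 × 10^6 arcseconds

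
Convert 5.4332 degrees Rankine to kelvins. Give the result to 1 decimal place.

3.0 K

°R = K × 9/5.
Applying the formula gives 3.0 K.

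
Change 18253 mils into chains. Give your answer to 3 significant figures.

0.0230 chain

1 mil = 1.26263e-6 chains.
Thus 18253 × 1.26263e-6 ≈ 0.0230 chain.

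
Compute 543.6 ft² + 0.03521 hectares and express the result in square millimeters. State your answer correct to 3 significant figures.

543.6 ft² = 5.05021e+7 mm² and 0.03521 ha = 3.52100e+8 mm².
5.05021e+7 + 3.52100e+8 ≈ 4.03e+8 mm².

4.03e+8 mm²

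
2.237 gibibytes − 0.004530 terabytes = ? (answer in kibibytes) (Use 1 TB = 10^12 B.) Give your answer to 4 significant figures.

2.237 GiB = 2.34566 × 10^6 KiB and 0.004530 TB = 4.42383 × 10^6 KiB.
2.34566 × 10^6 − 4.42383 × 10^6 ≈ -2.078 × 10^6 KiB.

-2.078 × 10^6 KiB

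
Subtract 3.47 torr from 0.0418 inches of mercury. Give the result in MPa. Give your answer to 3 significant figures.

0.0418 inHg = 0.000141551 MPa and 3.47 torr = 0.000462629 MPa.
0.000141551 − 0.000462629 ≈ -0.000321 MPa.

-0.000321 MPa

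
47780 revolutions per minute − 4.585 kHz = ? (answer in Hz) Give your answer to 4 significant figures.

-3789 Hz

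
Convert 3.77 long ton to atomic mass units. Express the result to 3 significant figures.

1 long ton = 6.11878 × 10^29 atomic mass units.
Then 3.77 × 6.11878 × 10^29 ≈ 2.31 × 10^30 u.

2.31 × 10^30 u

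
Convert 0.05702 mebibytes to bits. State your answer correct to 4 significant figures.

478300 bit

1 MiB = 8.38861e+6 bits.
Thus 0.05702 × 8.38861e+6 ≈ 478300 bit.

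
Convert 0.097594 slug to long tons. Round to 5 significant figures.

0.0014018 long tons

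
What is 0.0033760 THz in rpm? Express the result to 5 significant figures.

1 THz = 6.00000e+13 rpm.
Then 0.0033760 × 6.00000e+13 ≈ 2.0256e+11 rpm.

2.0256e+11 revolutions per minute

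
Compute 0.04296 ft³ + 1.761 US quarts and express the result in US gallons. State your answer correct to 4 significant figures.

0.04296 ft³ = 0.321363 US gal and 1.761 US qt = 0.440250 US gal.
0.321363 + 0.440250 ≈ 0.7616 US gal.

0.7616 US gal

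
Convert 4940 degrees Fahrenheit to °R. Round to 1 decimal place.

°R = °F + 459.67.
Applying the formula gives 5399.7 °R.

5399.7 °R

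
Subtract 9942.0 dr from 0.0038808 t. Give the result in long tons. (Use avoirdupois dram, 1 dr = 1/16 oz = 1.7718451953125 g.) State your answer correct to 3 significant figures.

-0.0135 long tons

0.0038808 t = 0.00381951 long ton and 9942.0 dr = 0.0173375 long ton.
0.00381951 − 0.0173375 ≈ -0.0135 long ton.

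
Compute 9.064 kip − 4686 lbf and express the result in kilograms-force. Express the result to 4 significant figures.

1986 kgf

9.064 kip = 4111.36 kgf and 4686 lbf = 2125.53 kgf.
4111.36 − 2125.53 ≈ 1986 kgf.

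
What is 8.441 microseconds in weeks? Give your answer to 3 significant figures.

1 μs = 1.65344 × 10^-12 weeks.
Then 8.441 × 1.65344 × 10^-12 ≈ 1.40 × 10^-11 wk.

1.40 × 10^-11 wk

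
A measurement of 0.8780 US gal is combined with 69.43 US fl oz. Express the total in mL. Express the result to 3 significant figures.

5380 mL

0.8780 US gal = 3323.59 mL and 69.43 US fl oz = 2053.29 mL.
3323.59 + 2053.29 ≈ 5380 mL.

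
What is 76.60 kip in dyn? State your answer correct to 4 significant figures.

3.407 × 10^10 dyn

1 kip = 4.44822 × 10^8 dyn.
Thus 76.60 × 4.44822 × 10^8 ≈ 3.407 × 10^10 dyn.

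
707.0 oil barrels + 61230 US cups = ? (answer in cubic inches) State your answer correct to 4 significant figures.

707.0 bbl = 6.85931 × 10^6 in³ and 61230 US cup = 884008 in³.
6.85931 × 10^6 + 884008 ≈ 7.743 × 10^6 in³.

7.743 × 10^6 cubic inches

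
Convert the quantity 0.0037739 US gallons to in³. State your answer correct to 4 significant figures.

0.8718 in³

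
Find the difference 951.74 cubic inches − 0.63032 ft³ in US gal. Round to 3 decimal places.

951.74 in³ = 4.12009 US gal and 0.63032 ft³ = 4.71512 US gal.
4.12009 − 4.71512 ≈ -0.595 US gal.

-0.595 US gallons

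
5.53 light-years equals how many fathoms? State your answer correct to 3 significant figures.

2.86e+16 fathom

1 ly = 5.17319e+15 fathoms.
Thus 5.53 × 5.17319e+15 ≈ 2.86e+16 fathom.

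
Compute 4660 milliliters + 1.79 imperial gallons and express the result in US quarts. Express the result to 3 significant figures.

13.5 US qt

4660 mL = 4.92417 US qt and 1.79 imp gal = 8.59880 US qt.
4.92417 + 8.59880 ≈ 13.5 US qt.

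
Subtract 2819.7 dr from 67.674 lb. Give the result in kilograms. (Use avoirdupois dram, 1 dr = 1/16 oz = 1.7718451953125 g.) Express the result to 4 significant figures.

67.674 lb = 30.6964 kg and 2819.7 dr = 4.99607 kg.
30.6964 − 4.99607 ≈ 25.70 kg.

25.70 kg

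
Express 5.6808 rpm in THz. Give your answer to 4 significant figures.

9.468e-14 THz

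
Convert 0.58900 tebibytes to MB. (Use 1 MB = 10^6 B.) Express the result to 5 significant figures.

1 TiB = 1.09951 × 10^6 MB.
So 0.58900 × 1.09951 × 10^6 ≈ 647610 MB.

647610 MB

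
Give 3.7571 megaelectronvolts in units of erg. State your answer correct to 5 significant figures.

6.0195e-6 ergs

1 megaelectronvolt = 1.602177e-6 erg.
Thus 3.7571 × 1.602177e-6 ≈ 6.0195e-6 erg.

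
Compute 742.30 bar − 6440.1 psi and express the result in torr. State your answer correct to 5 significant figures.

223720 torr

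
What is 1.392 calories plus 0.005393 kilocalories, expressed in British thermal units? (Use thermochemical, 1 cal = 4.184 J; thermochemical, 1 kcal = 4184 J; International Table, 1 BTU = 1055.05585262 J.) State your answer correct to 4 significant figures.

1.392 cal = 0.00552021 BTU and 0.005393 kcal = 0.0213868 BTU.
0.00552021 + 0.0213868 ≈ 0.02691 BTU.

0.02691 BTU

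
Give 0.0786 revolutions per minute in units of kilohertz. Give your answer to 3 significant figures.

1 rpm = 1.66667e-5 kilohertz.
So 0.0786 × 1.66667e-5 ≈ 1.31e-6 kHz.

1.31e-6 kHz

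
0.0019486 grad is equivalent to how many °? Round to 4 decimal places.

1 grad = 0.900000 degrees.
0.0019486 × 0.900000 ≈ 0.0018 °.

0.0018 °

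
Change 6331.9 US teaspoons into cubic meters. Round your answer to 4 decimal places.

1 US teaspoon = 4.92892 × 10^-6 m³.
Thus 6331.9 × 4.92892 × 10^-6 ≈ 0.0312 m³.

0.0312 m³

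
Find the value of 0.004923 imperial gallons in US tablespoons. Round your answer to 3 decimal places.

1.514 US tablespoons

1 imperial gallon = 307.443 US tbsp.
0.004923 × 307.443 ≈ 1.514 US tbsp.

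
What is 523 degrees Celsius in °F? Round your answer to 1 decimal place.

°F = °C × 9/5 + 32.
Applying the formula gives 973.4 °F.

973.4 degrees Fahrenheit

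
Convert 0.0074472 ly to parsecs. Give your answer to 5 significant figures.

0.0022833 parsecs

1 ly = 0.306601 parsecs.
Thus 0.0074472 × 0.306601 ≈ 0.0022833 pc.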